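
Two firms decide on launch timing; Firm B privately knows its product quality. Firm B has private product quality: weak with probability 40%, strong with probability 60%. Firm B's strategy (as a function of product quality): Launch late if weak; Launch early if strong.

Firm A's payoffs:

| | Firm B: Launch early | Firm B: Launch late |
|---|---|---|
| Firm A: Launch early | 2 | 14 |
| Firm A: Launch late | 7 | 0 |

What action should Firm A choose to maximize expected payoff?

Compute Firm A's expected payoff for each action, taking the expectation over Firm B's type.
E[Launch early] = 0.4·(14) + 0.6·(2) = 6.8
E[Launch late] = 0.4·(0) + 0.6·(7) = 4.2
Best response: Launch early (6.8 is the largest).

Launch early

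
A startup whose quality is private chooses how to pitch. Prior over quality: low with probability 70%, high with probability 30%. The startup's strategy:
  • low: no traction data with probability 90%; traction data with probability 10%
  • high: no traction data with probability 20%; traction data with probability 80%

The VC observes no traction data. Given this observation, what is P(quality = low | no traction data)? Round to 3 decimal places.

0.913

Apply Bayes' rule using the sender's strategy as the likelihood.
P(no traction data) = 0.7·0.9 + 0.3·0.2 = 0.69
P(low | no traction data) = (0.7·0.9) / 0.69 = 0.63 / 0.69 = 0.913043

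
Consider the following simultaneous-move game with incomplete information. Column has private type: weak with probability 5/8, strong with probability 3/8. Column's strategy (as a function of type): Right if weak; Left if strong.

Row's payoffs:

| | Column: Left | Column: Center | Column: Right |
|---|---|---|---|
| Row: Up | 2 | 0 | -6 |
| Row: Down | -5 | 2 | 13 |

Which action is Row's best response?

Compute Row's expected payoff for each action, taking the expectation over Column's type.
E[Up] = 5/8·(-6) + 3/8·(2) = -3
E[Down] = 5/8·(13) + 3/8·(-5) = 25/4
Best response: Down (25/4 is the largest).

Down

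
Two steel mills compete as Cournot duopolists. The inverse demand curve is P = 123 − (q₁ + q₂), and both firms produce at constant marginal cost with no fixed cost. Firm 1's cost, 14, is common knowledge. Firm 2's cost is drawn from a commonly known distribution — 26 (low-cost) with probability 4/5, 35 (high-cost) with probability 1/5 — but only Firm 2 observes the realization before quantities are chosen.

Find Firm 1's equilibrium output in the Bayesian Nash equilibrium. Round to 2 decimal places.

40.93

Firm 2 with cost c maximizes (123 − (q₁+q₂) − c)·q₂, giving q₂(c) = (123 − c − q₁)/2.
E[c₂] = 4/5·26 + 1/5·35 = 27.8
Firm 1's FOC against E[q₂] yields q₁ = (123 − 2·14 + E[c₂])/3 = (123 − 28 + 27.8)/3 = 40.9333.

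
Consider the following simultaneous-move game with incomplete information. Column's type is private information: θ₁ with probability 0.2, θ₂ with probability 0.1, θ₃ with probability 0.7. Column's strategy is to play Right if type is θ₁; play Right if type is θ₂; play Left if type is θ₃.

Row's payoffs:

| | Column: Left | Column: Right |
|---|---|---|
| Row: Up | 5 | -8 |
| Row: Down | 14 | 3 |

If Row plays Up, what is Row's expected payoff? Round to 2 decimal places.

E[Up] = 0.2·(-8) + 0.1·(-8) + 0.7·5 = (-1.6) + (-0.8) + 3.5 = 1.1

1.10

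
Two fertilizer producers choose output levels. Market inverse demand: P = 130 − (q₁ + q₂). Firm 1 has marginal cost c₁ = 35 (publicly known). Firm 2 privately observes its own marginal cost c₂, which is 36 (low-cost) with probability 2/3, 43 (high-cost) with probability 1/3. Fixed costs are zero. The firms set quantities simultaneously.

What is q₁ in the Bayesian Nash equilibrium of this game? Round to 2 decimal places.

Each type of Firm 2 best-responds to q₁; Firm 1 best-responds to the expected q₂ over Firm 2's types.
Firm 2 with cost c maximizes (130 − (q₁+q₂) − c)·q₂, giving q₂(c) = (130 − c − q₁)/2.
E[c₂] = 2/3·36 + 1/3·43 = 38.3333
Firm 1's FOC against E[q₂] yields q₁ = (130 − 2·35 + E[c₂])/3 = (130 − 70 + 38.3333)/3 = 32.7778.

32.78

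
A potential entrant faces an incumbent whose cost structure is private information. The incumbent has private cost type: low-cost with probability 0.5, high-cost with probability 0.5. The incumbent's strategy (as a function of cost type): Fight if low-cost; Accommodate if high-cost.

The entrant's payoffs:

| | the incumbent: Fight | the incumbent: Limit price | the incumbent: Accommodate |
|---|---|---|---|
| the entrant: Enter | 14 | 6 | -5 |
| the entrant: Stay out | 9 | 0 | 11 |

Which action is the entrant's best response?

Stay out

Compute the entrant's expected payoff for each action, taking the expectation over the incumbent's type.
E[Enter] = 0.5·(14) + 0.5·(-5) = 4.5
E[Stay out] = 0.5·(9) + 0.5·(11) = 10
Best response: Stay out (10 is the largest).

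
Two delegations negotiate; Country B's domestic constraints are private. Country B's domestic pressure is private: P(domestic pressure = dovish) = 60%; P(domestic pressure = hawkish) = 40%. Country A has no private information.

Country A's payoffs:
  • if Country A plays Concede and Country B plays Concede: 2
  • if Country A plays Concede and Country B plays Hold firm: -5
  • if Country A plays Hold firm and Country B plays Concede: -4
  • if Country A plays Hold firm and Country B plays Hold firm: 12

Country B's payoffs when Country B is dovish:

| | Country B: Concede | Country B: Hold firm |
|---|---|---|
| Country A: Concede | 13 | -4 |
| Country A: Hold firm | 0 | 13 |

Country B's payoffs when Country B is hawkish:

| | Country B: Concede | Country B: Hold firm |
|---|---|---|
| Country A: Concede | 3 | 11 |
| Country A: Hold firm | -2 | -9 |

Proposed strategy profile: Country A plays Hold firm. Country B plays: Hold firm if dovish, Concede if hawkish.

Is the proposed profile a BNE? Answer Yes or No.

Country A plays Hold firm: E[Hold firm] = 0.6·(12) + 0.4·(-4) = 5.6; E[Concede] = -2.2. Best-responding. ✓
Country B (domestic pressure dovish), facing Hold firm: Concede gives 0, Hold firm gives 13. Proposed Hold firm is best. ✓
Country B (domestic pressure hawkish), facing Hold firm: Concede gives -2, Hold firm gives -9. Proposed Concede is best. ✓

Yes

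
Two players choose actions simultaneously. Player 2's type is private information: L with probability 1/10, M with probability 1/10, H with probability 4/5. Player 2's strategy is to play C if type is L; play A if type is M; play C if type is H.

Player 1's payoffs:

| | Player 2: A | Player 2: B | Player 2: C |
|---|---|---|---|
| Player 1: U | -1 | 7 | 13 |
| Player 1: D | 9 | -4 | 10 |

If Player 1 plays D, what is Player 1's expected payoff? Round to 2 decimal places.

9.90

Take the expectation over Player 2's type, weighting each type's action by its prior probability.
E[D] = 1/10·10 + 1/10·9 + 4/5·10 = 1 + 9/10 + 8 = 99/10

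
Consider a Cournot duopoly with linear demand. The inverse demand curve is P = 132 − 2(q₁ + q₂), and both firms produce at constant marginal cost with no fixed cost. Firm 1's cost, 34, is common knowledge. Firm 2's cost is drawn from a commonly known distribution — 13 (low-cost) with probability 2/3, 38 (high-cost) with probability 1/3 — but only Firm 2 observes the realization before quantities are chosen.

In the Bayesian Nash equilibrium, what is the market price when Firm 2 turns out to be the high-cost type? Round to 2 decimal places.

70.78

Firm 2 with cost c maximizes (132 − 2(q₁+q₂) − c)·q₂, giving q₂(c) = (132 − c − 2q₁)/4.
E[c₂] = 2/3·13 + 1/3·38 = 21.3333
Firm 1's FOC against E[q₂] yields q₁ = (132 − 2·34 + E[c₂])/6 = (132 − 68 + 21.3333)/6 = 14.2222.
q₂(high-cost) = 16.3889, so P = 132 − 2·(14.2222 + 16.3889) = 70.7778.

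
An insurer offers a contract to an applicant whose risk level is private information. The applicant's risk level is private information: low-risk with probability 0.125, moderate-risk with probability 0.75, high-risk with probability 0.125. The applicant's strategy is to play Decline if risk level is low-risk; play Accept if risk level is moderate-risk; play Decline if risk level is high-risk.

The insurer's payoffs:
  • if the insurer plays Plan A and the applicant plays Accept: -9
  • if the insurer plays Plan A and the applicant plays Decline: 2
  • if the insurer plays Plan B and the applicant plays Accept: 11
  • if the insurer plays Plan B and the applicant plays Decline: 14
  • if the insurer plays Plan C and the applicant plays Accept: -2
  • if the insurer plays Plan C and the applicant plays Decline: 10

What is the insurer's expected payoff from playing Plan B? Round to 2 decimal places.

11.75

Take the expectation over the applicant's risk level, weighting each type's action by its prior probability.
E[Plan B] = 0.125·14 + 0.75·11 + 0.125·14 = 1.75 + 8.25 + 1.75 = 11.75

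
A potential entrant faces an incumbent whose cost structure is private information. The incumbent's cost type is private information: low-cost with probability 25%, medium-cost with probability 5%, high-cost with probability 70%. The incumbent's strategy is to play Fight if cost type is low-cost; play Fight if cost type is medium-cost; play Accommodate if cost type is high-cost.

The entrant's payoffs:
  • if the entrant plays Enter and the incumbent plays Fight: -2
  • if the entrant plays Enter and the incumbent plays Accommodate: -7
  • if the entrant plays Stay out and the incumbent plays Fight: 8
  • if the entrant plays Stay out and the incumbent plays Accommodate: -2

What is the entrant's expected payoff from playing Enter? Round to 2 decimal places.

-5.50

E[Enter] = 0.25·(-2) + 0.05·(-2) + 0.7·(-7) = (-0.5) + (-0.1) + (-4.9) = -5.5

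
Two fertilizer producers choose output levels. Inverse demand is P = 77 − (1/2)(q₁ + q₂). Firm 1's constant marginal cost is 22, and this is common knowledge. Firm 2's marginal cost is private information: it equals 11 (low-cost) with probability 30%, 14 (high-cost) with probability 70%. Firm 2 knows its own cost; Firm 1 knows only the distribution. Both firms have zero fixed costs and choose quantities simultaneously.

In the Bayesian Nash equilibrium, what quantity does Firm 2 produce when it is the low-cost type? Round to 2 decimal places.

Type-c best response for Firm 2: q₂(c) = (77 − c) − q₁/2.
Firm 1 maximizes expected profit; its first-order condition is 77 − q₁ − (1/2)E[q₂] − 22 = 0.
Substituting E[q₂] and solving: E[c₂] = 13.1, so q₁ = (77 − 2·22 + 13.1)/(3/2) = 30.7333.
q₂(low-cost) = (77 − 11 − (1/2)·30.7333) = 50.6333.

50.63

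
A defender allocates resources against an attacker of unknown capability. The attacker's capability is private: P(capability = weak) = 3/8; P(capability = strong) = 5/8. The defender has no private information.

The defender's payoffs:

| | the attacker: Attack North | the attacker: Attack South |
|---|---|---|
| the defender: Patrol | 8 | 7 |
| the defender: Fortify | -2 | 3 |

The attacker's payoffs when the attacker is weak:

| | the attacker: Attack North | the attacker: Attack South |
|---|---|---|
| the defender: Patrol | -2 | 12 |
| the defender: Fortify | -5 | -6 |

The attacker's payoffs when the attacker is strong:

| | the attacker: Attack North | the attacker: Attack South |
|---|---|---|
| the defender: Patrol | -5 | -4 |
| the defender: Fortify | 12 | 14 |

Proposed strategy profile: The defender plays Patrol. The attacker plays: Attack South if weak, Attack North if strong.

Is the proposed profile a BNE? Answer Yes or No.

No

The defender plays Patrol: E[Patrol] = 3/8·(7) + 5/8·(8) = 61/8; E[Fortify] = -1/8. Best-responding. ✓
The attacker (capability weak), facing Patrol: Attack North gives -2, Attack South gives 12. Proposed Attack South is best. ✓
The attacker (capability strong), facing Patrol: Attack North gives -5, Attack South gives -4. Proposed Attack North is not best — profitable deviation exists. ✗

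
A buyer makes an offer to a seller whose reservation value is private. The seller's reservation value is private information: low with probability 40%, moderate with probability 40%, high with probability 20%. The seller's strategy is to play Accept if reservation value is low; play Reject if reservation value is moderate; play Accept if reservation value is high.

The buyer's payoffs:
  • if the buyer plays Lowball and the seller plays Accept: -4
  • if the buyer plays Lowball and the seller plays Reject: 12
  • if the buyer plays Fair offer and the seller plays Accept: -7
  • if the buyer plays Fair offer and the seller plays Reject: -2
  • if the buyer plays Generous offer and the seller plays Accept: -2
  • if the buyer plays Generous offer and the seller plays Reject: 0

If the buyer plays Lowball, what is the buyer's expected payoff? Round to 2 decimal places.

2.40

E[Lowball] = 0.4·(-4) + 0.4·12 + 0.2·(-4) = (-1.6) + 4.8 + (-0.8) = 2.4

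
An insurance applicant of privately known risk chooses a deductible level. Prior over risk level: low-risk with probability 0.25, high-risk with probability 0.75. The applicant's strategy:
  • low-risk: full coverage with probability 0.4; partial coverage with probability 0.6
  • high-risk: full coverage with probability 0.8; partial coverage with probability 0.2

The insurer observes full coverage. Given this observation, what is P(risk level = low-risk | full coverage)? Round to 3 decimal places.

P(full coverage) = 0.25·0.4 + 0.75·0.8 = 0.7
P(low-risk | full coverage) = (0.25·0.4) / 0.7 = 0.1 / 0.7 = 0.142857

0.143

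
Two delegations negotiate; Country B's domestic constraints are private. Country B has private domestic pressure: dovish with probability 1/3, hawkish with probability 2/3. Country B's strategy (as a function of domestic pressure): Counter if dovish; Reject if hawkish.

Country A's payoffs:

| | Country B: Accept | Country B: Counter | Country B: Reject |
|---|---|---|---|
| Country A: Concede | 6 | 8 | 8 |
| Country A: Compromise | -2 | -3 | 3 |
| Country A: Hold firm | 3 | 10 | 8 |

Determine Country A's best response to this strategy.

E[Concede] = 1/3·(8) + 2/3·(8) = 8
E[Compromise] = 1/3·(-3) + 2/3·(3) = 1
E[Hold firm] = 1/3·(10) + 2/3·(8) = 26/3
Best response: Hold firm (26/3 is the largest).

Hold firm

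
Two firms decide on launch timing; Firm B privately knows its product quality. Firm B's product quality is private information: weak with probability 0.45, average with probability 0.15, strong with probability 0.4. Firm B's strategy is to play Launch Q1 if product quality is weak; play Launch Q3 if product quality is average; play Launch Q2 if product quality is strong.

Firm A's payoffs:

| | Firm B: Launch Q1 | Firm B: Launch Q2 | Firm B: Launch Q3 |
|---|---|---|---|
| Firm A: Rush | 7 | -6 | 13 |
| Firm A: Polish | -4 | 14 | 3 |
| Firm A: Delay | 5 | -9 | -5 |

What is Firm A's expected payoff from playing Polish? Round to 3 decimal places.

Take the expectation over Firm B's product quality, weighting each type's action by its prior probability.
E[Polish] = 0.45·(-4) + 0.15·3 + 0.4·14 = (-1.8) + 0.45 + 5.6 = 4.25

4.250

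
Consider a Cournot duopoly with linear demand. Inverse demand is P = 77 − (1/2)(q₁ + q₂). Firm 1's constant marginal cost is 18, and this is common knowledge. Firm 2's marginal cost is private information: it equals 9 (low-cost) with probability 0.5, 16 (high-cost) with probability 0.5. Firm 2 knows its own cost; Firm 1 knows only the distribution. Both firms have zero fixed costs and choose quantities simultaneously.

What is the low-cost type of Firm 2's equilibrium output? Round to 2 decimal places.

50.17

Firm 2 with cost c maximizes (77 − (1/2)(q₁+q₂) − c)·q₂, giving q₂(c) = (77 − c − (1/2)q₁).
E[c₂] = 0.5·9 + 0.5·16 = 12.5
Firm 1's FOC against E[q₂] yields q₁ = (77 − 2·18 + E[c₂])/(3/2) = (77 − 36 + 12.5)/(3/2) = 35.6667.
q₂(low-cost) = (77 − 9 − (1/2)·35.6667) = 50.1667.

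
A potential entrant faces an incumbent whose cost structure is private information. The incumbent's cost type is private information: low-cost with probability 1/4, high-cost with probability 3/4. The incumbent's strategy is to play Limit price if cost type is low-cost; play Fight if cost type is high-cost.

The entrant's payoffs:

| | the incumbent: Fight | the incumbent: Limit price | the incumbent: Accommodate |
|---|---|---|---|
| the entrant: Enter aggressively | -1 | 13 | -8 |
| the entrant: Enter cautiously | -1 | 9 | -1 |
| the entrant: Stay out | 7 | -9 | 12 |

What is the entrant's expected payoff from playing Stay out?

E[Stay out] = 1/4·(-9) + 3/4·7 = (-9/4) + 21/4 = 3

3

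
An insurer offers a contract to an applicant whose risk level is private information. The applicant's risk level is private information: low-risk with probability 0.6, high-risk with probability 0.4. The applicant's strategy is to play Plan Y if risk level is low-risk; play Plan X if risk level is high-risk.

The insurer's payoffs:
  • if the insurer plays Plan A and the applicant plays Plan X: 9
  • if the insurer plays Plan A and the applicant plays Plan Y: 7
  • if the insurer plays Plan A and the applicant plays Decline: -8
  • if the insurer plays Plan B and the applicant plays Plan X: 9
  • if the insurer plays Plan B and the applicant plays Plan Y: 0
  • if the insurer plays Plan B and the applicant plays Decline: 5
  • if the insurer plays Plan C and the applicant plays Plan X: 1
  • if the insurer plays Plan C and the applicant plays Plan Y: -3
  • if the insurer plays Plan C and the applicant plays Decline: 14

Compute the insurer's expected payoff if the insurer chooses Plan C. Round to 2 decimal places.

-1.40

E[Plan C] = 0.6·(-3) + 0.4·1 = (-1.8) + 0.4 = -1.4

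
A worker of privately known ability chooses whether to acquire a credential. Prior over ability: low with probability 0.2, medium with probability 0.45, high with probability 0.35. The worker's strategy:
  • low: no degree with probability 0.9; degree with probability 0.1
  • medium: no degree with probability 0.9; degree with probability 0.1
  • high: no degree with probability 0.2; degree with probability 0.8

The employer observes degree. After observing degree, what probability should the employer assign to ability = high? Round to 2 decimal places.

P(degree) = 0.2·0.1 + 0.45·0.1 + 0.35·0.8 = 0.345
P(high | degree) = (0.35·0.8) / 0.345 = 0.28 / 0.345 = 0.811594

0.81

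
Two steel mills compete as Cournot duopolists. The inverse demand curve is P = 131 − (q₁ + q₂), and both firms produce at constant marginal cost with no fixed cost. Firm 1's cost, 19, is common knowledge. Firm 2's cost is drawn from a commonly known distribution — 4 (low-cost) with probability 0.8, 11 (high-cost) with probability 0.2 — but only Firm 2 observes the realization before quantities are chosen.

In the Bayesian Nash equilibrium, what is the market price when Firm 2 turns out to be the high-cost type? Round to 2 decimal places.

54.60

Each type of Firm 2 best-responds to q₁; Firm 1 best-responds to the expected q₂ over Firm 2's types.
Firm 2 with cost c maximizes (131 − (q₁+q₂) − c)·q₂, giving q₂(c) = (131 − c − q₁)/2.
E[c₂] = 0.8·4 + 0.2·11 = 5.4
Firm 1's FOC against E[q₂] yields q₁ = (131 − 2·19 + E[c₂])/3 = (131 − 38 + 5.4)/3 = 32.8.
q₂(high-cost) = 43.6, so P = 131 − (32.8 + 43.6) = 54.6.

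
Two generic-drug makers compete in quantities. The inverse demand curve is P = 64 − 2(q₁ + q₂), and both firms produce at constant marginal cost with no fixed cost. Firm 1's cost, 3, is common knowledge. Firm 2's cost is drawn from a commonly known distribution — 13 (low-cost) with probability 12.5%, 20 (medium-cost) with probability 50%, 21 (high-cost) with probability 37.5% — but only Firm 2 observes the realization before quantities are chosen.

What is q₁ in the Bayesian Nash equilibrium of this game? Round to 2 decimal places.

Type-c best response for Firm 2: q₂(c) = (64 − c)/4 − q₁/2.
Firm 1 maximizes expected profit; its first-order condition is 64 − 4q₁ − 2E[q₂] − 3 = 0.
Substituting E[q₂] and solving: E[c₂] = 19.5, so q₁ = (64 − 2·3 + 19.5)/6 = 12.9167.

12.92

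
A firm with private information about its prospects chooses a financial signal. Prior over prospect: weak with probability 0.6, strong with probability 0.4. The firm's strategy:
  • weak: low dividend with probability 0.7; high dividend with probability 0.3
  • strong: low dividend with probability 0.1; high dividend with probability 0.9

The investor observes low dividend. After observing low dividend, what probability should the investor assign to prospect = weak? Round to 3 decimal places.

0.913

P(low dividend) = 0.6·0.7 + 0.4·0.1 = 0.46
P(weak | low dividend) = (0.6·0.7) / 0.46 = 0.42 / 0.46 = 0.913043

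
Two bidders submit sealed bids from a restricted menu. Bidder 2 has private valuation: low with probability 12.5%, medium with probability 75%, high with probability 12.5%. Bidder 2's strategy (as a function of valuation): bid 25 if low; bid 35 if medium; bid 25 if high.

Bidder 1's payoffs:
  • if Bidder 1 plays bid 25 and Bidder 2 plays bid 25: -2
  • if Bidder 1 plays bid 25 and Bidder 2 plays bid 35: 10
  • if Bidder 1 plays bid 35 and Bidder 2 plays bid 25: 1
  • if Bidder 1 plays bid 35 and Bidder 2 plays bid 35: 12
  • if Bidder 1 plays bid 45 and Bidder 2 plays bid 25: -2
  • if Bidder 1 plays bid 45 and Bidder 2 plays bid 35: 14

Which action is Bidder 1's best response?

bid 45

E[bid 25] = 0.125·(-2) + 0.75·(10) + 0.125·(-2) = 7
E[bid 35] = 0.125·(1) + 0.75·(12) + 0.125·(1) = 9.25
E[bid 45] = 0.125·(-2) + 0.75·(14) + 0.125·(-2) = 10
Best response: bid 45 (10 is the largest).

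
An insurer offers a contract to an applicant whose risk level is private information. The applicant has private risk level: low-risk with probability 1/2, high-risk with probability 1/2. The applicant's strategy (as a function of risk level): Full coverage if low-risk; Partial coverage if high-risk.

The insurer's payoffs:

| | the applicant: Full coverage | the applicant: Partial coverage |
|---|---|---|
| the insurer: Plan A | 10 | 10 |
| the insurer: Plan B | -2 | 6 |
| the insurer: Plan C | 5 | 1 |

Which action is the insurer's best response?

Plan A

E[Plan A] = 1/2·(10) + 1/2·(10) = 10
E[Plan B] = 1/2·(-2) + 1/2·(6) = 2
E[Plan C] = 1/2·(5) + 1/2·(1) = 3
Best response: Plan A (10 is the largest).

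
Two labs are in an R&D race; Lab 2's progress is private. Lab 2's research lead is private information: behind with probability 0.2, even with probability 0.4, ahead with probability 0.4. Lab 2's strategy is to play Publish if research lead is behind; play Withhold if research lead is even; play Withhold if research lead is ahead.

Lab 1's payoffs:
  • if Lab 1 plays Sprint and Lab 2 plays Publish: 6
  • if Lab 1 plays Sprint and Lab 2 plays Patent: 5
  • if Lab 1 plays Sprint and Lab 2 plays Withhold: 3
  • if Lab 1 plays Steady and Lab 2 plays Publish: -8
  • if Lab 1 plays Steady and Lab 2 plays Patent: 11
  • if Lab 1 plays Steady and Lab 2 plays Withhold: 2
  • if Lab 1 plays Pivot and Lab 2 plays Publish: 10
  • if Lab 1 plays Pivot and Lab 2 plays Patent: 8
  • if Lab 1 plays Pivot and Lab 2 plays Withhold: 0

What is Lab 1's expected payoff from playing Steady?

Take the expectation over Lab 2's research lead, weighting each type's action by its prior probability.
E[Steady] = 0.2·(-8) + 0.4·2 + 0.4·2 = (-1.6) + 0.8 + 0.8 = 0

0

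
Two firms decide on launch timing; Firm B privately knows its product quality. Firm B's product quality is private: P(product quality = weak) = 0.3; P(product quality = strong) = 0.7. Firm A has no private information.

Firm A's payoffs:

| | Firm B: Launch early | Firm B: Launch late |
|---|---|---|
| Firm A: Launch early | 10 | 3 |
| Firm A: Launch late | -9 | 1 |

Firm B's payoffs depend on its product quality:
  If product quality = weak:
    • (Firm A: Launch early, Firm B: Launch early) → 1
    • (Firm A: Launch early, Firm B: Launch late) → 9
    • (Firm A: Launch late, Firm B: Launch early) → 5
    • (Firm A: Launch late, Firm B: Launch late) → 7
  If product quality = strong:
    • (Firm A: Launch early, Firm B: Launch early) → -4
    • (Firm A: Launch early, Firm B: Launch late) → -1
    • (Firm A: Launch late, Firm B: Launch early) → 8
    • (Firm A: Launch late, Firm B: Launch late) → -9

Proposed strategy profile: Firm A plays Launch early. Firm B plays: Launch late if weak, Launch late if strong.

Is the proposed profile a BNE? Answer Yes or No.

Yes

Firm A plays Launch early: E[Launch early] = 0.3·(3) + 0.7·(3) = 3; E[Launch late] = 1. Best-responding. ✓
Firm B (product quality weak), facing Launch early: Launch early gives 1, Launch late gives 9. Proposed Launch late is best. ✓
Firm B (product quality strong), facing Launch early: Launch early gives -4, Launch late gives -1. Proposed Launch late is best. ✓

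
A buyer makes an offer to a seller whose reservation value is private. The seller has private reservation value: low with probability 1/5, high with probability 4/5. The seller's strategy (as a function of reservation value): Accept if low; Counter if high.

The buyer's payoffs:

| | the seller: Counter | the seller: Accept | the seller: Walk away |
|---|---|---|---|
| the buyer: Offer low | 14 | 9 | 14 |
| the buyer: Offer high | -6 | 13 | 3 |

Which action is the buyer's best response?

E[Offer low] = 1/5·(9) + 4/5·(14) = 13
E[Offer high] = 1/5·(13) + 4/5·(-6) = -11/5
Best response: Offer low (13 is the largest).

Offer low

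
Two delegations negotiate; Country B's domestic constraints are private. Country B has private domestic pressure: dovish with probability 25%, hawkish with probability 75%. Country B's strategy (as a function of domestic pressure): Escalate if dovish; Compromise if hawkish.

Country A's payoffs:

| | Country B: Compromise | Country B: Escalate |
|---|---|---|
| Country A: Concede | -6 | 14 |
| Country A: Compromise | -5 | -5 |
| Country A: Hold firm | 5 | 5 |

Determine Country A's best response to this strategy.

E[Concede] = 0.25·(14) + 0.75·(-6) = -1
E[Compromise] = 0.25·(-5) + 0.75·(-5) = -5
E[Hold firm] = 0.25·(5) + 0.75·(5) = 5
Best response: Hold firm (5 is the largest).

Hold firm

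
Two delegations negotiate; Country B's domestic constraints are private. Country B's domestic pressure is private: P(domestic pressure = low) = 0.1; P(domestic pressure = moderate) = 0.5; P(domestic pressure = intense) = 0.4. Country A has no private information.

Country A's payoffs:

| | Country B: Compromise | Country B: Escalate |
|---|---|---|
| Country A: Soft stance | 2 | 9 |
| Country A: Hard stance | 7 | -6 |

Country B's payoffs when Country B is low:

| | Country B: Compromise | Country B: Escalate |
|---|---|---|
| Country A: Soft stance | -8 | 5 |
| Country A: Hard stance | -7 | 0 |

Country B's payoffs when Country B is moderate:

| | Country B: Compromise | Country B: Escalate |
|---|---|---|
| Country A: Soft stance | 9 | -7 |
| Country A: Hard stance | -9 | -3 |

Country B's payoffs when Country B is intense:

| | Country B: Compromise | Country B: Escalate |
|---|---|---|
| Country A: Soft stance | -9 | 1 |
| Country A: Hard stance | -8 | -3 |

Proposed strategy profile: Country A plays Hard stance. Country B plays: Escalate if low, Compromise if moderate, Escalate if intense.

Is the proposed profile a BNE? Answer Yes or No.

A profile is a BNE iff every type of every player is best-responding given beliefs about the other side.
Country A plays Hard stance: E[Hard stance] = 0.1·(-6) + 0.5·(7) + 0.4·(-6) = 0.5; E[Soft stance] = 5.5. Not best-responding. ✗
Country B (domestic pressure low), facing Hard stance: Compromise gives -7, Escalate gives 0. Proposed Escalate is best. ✓
Country B (domestic pressure moderate), facing Hard stance: Compromise gives -9, Escalate gives -3. Proposed Compromise is not best — profitable deviation exists. ✗
Country B (domestic pressure intense), facing Hard stance: Compromise gives -8, Escalate gives -3. Proposed Escalate is best. ✓

No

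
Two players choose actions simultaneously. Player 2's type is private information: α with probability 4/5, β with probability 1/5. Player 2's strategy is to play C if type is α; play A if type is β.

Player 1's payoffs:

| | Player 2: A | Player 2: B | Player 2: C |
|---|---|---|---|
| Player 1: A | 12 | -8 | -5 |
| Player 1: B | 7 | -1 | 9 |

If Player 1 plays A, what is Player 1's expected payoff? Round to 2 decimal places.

E[A] = 4/5·(-5) + 1/5·12 = (-4) + 12/5 = -8/5

-1.60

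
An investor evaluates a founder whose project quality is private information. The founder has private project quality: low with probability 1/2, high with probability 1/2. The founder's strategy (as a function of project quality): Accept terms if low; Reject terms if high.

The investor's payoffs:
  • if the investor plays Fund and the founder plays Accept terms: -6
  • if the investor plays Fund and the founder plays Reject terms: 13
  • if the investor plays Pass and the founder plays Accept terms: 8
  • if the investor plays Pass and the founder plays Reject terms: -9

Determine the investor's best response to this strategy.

Fund

E[Fund] = 1/2·(-6) + 1/2·(13) = 7/2
E[Pass] = 1/2·(8) + 1/2·(-9) = -1/2
Best response: Fund (7/2 is the largest).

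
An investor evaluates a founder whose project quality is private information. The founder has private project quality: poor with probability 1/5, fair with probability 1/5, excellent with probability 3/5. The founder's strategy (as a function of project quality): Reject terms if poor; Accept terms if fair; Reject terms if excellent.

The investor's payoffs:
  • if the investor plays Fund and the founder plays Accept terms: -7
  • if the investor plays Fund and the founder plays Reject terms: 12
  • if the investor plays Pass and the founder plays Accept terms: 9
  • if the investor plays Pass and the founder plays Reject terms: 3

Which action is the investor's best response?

E[Fund] = 1/5·(12) + 1/5·(-7) + 3/5·(12) = 41/5
E[Pass] = 1/5·(3) + 1/5·(9) + 3/5·(3) = 21/5
Best response: Fund (41/5 is the largest).

Fund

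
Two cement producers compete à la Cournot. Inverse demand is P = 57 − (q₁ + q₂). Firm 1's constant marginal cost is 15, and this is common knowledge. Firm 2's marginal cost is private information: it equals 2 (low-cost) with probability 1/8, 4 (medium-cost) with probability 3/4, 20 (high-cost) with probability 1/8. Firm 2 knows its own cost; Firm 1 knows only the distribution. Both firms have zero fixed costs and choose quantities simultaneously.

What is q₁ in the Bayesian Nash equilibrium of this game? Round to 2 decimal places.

10.92

Type-c best response for Firm 2: q₂(c) = (57 − c)/2 − q₁/2.
Firm 1 maximizes expected profit; its first-order condition is 57 − 2q₁ − E[q₂] − 15 = 0.
Substituting E[q₂] and solving: E[c₂] = 5.75, so q₁ = (57 − 2·15 + 5.75)/3 = 10.9167.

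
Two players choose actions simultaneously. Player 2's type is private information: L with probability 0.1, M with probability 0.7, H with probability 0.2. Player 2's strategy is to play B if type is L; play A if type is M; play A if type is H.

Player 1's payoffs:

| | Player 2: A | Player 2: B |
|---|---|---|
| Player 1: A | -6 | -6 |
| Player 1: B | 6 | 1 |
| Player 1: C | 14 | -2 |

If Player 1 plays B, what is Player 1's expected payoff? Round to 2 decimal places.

E[B] = 0.1·1 + 0.7·6 + 0.2·6 = 0.1 + 4.2 + 1.2 = 5.5

5.50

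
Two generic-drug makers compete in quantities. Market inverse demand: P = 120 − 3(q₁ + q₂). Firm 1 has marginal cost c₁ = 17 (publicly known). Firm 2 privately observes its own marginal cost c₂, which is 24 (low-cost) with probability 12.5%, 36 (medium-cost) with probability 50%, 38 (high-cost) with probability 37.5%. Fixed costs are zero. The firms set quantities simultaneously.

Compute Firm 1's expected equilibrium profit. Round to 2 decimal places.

544.50

Each type of Firm 2 best-responds to q₁; Firm 1 best-responds to the expected q₂ over Firm 2's types.
Firm 2 with cost c maximizes (120 − 3(q₁+q₂) − c)·q₂, giving q₂(c) = (120 − c − 3q₁)/6.
E[c₂] = 0.125·24 + 0.5·36 + 0.375·38 = 35.25
Firm 1's FOC against E[q₂] yields q₁ = (120 − 2·17 + E[c₂])/9 = (120 − 34 + 35.25)/9 = 13.4722.
E[P] = 120 − 3·(q₁ + E[q₂]) = 57.4167; Firm 1's expected profit = (E[P] − 17)·q₁ = (57.4167 − 17)·13.4722 = 544.502.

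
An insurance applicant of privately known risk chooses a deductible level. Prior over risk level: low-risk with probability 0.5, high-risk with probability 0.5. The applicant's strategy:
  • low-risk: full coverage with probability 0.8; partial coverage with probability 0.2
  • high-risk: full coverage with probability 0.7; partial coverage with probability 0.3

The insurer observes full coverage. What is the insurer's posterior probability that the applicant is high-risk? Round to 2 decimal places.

0.47

Apply Bayes' rule using the sender's strategy as the likelihood.
P(full coverage) = 0.5·0.8 + 0.5·0.7 = 0.75
P(high-risk | full coverage) = (0.5·0.7) / 0.75 = 0.35 / 0.75 = 0.466667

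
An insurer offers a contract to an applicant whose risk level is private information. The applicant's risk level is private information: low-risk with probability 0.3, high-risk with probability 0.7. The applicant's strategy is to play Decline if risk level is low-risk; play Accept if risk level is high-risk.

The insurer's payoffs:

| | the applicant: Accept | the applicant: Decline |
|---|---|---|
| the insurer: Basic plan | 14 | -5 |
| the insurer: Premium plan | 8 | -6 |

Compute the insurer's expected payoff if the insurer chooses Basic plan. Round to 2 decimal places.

8.30

Take the expectation over the applicant's risk level, weighting each type's action by its prior probability.
E[Basic plan] = 0.3·(-5) + 0.7·14 = (-1.5) + 9.8 = 8.3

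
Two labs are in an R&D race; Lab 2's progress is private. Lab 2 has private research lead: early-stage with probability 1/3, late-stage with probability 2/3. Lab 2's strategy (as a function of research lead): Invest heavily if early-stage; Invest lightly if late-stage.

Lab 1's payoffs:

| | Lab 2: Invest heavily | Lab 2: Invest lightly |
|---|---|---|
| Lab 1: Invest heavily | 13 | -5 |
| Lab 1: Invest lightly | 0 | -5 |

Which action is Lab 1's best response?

Invest heavily

Compute Lab 1's expected payoff for each action, taking the expectation over Lab 2's type.
E[Invest heavily] = 1/3·(13) + 2/3·(-5) = 1
E[Invest lightly] = 1/3·(0) + 2/3·(-5) = -10/3
Best response: Invest heavily (1 is the largest).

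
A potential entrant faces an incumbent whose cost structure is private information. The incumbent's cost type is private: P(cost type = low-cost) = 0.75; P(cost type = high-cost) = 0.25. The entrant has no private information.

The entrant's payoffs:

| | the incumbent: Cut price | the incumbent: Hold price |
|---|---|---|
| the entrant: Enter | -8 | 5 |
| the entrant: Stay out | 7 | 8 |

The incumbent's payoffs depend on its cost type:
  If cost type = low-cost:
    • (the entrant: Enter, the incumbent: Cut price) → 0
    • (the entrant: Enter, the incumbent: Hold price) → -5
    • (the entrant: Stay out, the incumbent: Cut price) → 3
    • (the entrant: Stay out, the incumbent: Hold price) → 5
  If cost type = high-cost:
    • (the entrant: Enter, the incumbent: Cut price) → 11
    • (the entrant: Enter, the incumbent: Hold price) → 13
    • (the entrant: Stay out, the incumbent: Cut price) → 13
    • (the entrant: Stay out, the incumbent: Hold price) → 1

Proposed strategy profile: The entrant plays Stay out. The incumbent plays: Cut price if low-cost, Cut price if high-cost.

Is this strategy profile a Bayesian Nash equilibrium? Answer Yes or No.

A profile is a BNE iff every type of every player is best-responding given beliefs about the other side.
The entrant plays Stay out: E[Stay out] = 0.75·(7) + 0.25·(7) = 7; E[Enter] = -8. Best-responding. ✓
The incumbent (cost type low-cost), facing Stay out: Cut price gives 3, Hold price gives 5. Proposed Cut price is not best — profitable deviation exists. ✗
The incumbent (cost type high-cost), facing Stay out: Cut price gives 13, Hold price gives 1. Proposed Cut price is best. ✓

No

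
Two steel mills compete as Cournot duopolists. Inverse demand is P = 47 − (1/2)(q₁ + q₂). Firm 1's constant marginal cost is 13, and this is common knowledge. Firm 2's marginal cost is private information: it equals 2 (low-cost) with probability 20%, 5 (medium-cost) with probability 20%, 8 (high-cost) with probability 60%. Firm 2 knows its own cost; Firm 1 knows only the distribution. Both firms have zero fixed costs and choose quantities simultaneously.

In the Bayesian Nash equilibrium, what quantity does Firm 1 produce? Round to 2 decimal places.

Firm 2 with cost c maximizes (47 − (1/2)(q₁+q₂) − c)·q₂, giving q₂(c) = (47 − c − (1/2)q₁).
E[c₂] = 0.2·2 + 0.2·5 + 0.6·8 = 6.2
Firm 1's FOC against E[q₂] yields q₁ = (47 − 2·13 + E[c₂])/(3/2) = (47 − 26 + 6.2)/(3/2) = 18.1333.

18.13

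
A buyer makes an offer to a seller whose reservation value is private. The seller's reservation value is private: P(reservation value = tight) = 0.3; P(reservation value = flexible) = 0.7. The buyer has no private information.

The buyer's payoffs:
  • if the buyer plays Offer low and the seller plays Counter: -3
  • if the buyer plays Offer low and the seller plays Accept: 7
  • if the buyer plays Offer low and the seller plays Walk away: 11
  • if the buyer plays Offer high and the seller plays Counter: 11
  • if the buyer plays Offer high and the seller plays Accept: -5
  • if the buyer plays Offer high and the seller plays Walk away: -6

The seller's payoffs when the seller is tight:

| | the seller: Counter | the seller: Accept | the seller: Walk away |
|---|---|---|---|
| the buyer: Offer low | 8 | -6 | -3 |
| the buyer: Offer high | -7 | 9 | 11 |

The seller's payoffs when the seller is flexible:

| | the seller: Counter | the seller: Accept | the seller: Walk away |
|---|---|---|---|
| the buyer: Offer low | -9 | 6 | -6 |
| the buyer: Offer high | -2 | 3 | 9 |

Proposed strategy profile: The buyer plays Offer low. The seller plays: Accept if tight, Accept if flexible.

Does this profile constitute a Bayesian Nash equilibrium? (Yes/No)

The buyer plays Offer low: E[Offer low] = 0.3·(7) + 0.7·(7) = 7; E[Offer high] = -5. Best-responding. ✓
The seller (reservation value tight), facing Offer low: Counter gives 8, Accept gives -6, Walk away gives -3. Proposed Accept is not best — profitable deviation exists. ✗
The seller (reservation value flexible), facing Offer low: Counter gives -9, Accept gives 6, Walk away gives -6. Proposed Accept is best. ✓

No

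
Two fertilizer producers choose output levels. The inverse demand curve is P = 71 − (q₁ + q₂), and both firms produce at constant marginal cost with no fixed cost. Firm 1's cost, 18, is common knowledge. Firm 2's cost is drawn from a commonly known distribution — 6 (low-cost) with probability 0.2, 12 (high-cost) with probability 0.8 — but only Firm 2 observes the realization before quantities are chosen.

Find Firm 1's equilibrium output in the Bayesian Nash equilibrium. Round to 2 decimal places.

Type-c best response for Firm 2: q₂(c) = (71 − c)/2 − q₁/2.
Firm 1 maximizes expected profit; its first-order condition is 71 − 2q₁ − E[q₂] − 18 = 0.
Substituting E[q₂] and solving: E[c₂] = 10.8, so q₁ = (71 − 2·18 + 10.8)/3 = 15.2667.

15.27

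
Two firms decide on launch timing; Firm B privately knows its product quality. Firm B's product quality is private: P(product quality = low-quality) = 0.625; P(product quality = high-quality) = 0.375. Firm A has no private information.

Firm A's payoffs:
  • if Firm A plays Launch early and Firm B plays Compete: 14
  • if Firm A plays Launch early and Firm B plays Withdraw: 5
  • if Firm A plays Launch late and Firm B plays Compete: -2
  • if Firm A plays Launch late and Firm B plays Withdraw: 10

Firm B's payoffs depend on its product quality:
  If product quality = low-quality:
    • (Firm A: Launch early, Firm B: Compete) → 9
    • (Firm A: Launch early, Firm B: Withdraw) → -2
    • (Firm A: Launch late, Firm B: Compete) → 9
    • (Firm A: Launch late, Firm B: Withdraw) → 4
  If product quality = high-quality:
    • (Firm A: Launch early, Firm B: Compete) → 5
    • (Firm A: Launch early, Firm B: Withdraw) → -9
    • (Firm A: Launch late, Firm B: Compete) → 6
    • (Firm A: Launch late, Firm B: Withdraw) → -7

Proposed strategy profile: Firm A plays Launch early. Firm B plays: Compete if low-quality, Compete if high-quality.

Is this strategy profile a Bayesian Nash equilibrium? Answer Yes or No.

Yes

Firm A plays Launch early: E[Launch early] = 0.625·(14) + 0.375·(14) = 14; E[Launch late] = -2. Best-responding. ✓
Firm B (product quality low-quality), facing Launch early: Compete gives 9, Withdraw gives -2. Proposed Compete is best. ✓
Firm B (product quality high-quality), facing Launch early: Compete gives 5, Withdraw gives -9. Proposed Compete is best. ✓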